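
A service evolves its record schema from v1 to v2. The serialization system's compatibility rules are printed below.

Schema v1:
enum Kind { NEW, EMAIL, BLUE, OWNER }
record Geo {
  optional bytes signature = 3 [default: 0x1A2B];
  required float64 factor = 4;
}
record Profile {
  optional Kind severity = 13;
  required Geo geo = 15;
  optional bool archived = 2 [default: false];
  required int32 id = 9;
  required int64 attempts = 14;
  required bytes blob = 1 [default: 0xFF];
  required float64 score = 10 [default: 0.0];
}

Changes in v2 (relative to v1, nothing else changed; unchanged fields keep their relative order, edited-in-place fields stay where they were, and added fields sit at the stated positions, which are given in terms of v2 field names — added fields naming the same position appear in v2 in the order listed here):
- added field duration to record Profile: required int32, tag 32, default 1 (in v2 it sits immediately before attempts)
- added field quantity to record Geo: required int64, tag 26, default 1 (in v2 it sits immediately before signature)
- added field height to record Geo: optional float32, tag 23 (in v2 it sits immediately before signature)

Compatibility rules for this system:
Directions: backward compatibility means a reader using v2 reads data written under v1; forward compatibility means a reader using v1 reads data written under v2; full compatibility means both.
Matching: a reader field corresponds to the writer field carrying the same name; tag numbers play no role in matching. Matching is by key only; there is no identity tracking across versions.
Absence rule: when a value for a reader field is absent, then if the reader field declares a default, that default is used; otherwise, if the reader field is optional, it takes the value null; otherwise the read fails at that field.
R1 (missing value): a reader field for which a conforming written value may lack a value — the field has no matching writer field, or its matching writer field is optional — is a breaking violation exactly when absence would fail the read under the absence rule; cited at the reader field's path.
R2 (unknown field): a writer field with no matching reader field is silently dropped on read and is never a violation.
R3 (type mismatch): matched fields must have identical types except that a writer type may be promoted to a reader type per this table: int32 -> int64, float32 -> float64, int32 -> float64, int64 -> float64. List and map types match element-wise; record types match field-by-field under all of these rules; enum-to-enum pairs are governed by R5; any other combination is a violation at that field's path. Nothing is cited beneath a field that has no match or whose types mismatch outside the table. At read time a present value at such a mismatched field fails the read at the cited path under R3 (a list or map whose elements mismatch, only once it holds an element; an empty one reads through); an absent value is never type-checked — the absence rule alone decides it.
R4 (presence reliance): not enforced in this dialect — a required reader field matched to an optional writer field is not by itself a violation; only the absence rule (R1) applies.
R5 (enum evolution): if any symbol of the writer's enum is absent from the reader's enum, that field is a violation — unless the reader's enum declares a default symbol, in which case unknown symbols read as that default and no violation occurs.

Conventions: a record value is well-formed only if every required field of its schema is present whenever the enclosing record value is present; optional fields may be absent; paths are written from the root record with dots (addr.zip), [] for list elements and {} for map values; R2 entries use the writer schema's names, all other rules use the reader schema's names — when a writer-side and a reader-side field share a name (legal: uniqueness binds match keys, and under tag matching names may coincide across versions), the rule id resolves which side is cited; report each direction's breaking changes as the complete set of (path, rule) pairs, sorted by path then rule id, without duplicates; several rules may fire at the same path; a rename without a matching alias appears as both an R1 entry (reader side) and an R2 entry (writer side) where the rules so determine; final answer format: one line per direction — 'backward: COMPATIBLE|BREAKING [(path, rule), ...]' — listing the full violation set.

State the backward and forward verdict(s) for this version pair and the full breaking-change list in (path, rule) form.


in Profile below, arrows point writer -> reader
checking backward for Profile: reader v2 against writer v1:
  severity: Kind -> Kind, writer optional; from severity
  geo: Geo -> Geo, writer required; from geo
  archived: bool -> bool, writer optional; from archived
  id: int32 -> int32, writer required; from id
  duration: no writer match
  attempts: int64 -> int64, writer required; from attempts
  blob: bytes -> bytes, writer required; from blob
  score: float64 -> float64, writer required; from score
  geo.quantity: no writer match
  geo.height: no writer match
  geo.signature: bytes -> bytes, writer optional; from geo.signature
  geo.factor: float64 -> float64, writer required; from geo.factor
  nothing fires on Profile: backward is COMPATIBLE
checking forward for Profile: reader v1 against writer v2:
  severity: Kind -> Kind, writer optional; from severity
  geo: Geo -> Geo, writer required; from geo
  archived: bool -> bool, writer optional; from archived
  id: int32 -> int32, writer required; from id
  attempts: int64 -> int64, writer required; from attempts
  blob: bytes -> bytes, writer required; from blob
  score: float64 -> float64, writer required; from score
  duration (writer side), unknown to reader
  geo.signature: bytes -> bytes, writer optional; from geo.signature
  geo.factor: float64 -> float64, writer required; from geo.factor
  geo.quantity (writer side), unknown to reader
  geo.height (writer side), unknown to reader
  nothing fires on Profile: forward is COMPATIBLE

backward: COMPATIBLE []; forward: COMPATIBLE []


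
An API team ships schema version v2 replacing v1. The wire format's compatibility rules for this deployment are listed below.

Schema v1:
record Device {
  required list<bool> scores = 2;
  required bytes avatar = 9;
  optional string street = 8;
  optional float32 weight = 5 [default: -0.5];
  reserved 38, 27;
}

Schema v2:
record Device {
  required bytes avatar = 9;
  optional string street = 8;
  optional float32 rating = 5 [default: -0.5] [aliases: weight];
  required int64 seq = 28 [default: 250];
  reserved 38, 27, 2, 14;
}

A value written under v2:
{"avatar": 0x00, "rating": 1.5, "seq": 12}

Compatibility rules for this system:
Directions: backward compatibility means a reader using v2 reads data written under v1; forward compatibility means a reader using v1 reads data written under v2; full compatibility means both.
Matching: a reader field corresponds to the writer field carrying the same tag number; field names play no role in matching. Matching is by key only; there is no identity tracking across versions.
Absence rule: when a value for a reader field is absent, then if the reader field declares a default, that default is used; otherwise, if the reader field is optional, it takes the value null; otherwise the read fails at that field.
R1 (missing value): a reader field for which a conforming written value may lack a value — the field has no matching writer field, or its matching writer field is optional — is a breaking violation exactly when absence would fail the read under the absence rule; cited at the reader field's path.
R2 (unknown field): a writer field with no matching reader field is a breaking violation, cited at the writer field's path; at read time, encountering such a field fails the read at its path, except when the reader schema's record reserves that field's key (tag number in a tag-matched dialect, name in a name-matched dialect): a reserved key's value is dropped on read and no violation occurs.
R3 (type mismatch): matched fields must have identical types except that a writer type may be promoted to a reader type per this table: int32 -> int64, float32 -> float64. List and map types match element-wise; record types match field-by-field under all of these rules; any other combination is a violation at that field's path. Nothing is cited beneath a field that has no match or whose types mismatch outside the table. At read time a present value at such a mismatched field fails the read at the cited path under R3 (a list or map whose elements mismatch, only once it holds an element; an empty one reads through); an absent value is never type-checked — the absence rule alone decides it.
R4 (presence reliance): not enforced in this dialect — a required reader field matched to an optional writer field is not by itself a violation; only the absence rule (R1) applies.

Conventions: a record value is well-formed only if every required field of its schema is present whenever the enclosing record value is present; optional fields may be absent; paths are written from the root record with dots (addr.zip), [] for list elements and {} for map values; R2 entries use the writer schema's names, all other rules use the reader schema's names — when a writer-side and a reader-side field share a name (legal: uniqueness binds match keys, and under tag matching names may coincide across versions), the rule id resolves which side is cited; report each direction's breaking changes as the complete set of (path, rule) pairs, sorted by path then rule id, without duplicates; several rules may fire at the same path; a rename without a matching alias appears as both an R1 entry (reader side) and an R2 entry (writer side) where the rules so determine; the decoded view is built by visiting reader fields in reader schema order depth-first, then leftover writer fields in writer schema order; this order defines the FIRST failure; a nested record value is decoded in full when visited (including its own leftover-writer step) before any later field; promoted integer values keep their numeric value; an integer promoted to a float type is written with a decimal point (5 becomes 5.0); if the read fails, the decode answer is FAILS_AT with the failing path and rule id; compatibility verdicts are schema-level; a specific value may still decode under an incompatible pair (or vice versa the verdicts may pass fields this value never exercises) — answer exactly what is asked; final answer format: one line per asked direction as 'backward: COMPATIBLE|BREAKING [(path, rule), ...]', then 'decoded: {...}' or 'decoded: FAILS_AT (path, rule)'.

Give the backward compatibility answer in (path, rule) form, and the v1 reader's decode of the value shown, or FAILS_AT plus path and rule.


backward: COMPATIBLE []; decoded: FAILS_AT (scores, R1)

the writer's type comes first in each Device pair
backward on Device — v2 reading data written by v1:
  writer required, bytes -> bytes: reader avatar maps from writer avatar
  writer optional, string -> string: reader street maps from writer street
  writer optional, float32 -> float32: reader rating maps from writer weight
  seq has no writer counterpart
  writer scores: unknown to reader
  => backward: COMPATIBLE
decode (reader v1):
  read fails at scores under R1 (no fill)
  => FAILS_AT (scores, R1)
the other Device changes do not affect what is asked:
  added field seq to record Device: required int64, tag 28, default 250 (in v2 it sits last) -> its effect on Device is confined to the forward direction, not asked
  renamed field weight to rating in record Device (alias weight declared on the renamed field) -> fires no rule on Device, leaving the asked answer as it is


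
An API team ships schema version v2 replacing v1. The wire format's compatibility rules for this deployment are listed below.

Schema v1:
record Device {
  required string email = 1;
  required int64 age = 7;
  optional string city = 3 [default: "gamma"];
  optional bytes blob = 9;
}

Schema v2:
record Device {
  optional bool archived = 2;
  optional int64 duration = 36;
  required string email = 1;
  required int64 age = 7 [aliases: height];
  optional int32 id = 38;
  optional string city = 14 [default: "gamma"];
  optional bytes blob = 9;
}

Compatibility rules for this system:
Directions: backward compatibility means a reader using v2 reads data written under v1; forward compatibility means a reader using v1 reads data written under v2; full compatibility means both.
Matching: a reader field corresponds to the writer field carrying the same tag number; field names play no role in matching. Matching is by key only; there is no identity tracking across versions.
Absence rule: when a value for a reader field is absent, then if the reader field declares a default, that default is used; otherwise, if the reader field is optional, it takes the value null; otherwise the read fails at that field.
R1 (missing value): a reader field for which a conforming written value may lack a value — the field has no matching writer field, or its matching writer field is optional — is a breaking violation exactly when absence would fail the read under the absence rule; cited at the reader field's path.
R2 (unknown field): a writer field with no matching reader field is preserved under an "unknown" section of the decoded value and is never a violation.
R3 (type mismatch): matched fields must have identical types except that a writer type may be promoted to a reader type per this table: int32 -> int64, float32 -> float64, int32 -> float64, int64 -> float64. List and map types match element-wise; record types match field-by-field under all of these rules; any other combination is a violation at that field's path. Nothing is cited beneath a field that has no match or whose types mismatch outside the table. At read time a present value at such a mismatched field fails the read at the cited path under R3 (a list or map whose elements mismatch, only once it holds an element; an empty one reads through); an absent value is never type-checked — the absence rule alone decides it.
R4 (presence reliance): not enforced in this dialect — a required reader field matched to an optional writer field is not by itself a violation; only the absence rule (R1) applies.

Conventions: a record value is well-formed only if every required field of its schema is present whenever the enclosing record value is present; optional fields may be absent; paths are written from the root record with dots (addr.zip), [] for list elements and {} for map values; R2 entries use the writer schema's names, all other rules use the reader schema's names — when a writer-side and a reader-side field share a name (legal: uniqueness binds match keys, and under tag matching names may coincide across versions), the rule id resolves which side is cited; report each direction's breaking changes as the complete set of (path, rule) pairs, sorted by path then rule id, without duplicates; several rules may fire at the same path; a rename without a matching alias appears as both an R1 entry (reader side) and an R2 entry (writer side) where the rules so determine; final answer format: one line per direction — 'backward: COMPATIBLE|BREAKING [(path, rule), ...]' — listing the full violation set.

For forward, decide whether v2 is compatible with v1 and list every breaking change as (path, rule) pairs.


arrows below run writer -> reader for Device
forward pass over Device, reader schema v1, writer schema v2:
  email: string -> string, writer required; from email
  age: int64 -> int64, writer required; from age
  city has no writer counterpart
  blob: bytes -> bytes, writer optional; from blob
  archived (writer side), unknown to reader
  duration (writer side), unknown to reader
  id (writer side), unknown to reader
  city (writer side), unknown to reader
  => no violations; forward on Device: COMPATIBLE
diffs on Device not affecting the asked answer:
  field city in record Device: tag 3 changed to 14 -> triggers nothing under Device's printed rules — same verdict
  added field id to record Device: optional int32, tag 38 (in v2 it sits immediately before city) -> triggers nothing under Device's printed rules — same verdict
  added field archived to record Device: optional bool, tag 2 (in v2 it sits immediately before email) -> triggers nothing under Device's printed rules — same verdict
  added field duration to record Device: optional int64, tag 36 (in v2 it sits immediately before email) -> triggers nothing under Device's printed rules — same verdict

forward: COMPATIBLE []


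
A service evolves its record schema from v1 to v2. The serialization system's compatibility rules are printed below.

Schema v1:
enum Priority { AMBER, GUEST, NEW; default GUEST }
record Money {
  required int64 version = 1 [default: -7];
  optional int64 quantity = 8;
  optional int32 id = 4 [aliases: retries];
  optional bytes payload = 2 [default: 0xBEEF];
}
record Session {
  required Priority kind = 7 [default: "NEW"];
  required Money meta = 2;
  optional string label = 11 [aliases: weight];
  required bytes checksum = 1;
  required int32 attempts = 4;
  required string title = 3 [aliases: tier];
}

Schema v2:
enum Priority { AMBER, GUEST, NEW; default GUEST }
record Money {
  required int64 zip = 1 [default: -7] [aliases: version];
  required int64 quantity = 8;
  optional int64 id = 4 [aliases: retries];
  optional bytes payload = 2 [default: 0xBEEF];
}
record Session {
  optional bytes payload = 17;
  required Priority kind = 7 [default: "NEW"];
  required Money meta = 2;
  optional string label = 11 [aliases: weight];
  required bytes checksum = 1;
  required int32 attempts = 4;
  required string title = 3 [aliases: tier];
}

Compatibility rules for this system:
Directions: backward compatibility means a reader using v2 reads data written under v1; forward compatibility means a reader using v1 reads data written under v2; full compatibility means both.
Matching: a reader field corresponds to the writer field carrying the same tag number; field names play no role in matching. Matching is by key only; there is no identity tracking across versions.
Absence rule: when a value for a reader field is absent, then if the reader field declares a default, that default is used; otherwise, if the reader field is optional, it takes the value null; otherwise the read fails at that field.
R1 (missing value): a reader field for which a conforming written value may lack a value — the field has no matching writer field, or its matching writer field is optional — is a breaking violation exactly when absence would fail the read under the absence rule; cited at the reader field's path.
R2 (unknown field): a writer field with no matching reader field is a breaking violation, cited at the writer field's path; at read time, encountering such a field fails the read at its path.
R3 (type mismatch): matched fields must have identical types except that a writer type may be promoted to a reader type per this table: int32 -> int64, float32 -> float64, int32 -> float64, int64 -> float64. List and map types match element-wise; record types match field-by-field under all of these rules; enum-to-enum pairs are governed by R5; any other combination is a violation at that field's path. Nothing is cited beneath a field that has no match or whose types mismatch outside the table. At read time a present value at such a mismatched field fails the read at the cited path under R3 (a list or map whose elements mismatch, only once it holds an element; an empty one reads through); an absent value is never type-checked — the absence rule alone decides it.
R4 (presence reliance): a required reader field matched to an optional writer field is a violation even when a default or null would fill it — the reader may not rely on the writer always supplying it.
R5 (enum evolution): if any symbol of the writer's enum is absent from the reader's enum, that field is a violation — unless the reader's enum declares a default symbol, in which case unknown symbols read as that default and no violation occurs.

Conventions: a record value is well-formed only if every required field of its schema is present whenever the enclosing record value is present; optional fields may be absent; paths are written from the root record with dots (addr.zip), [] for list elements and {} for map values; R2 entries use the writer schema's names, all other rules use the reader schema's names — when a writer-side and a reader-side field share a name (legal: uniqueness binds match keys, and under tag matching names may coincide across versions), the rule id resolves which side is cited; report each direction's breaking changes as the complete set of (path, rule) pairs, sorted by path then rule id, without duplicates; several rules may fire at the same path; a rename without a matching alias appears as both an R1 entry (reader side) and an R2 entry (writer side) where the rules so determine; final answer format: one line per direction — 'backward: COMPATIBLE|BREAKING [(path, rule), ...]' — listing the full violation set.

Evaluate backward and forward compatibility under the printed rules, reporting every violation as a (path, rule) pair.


backward: BREAKING [(meta.quantity, R1), (meta.quantity, R4)]; forward: BREAKING [(meta.id, R3), (payload, R2)]

the writer's type comes first in each Session pair
checking backward for Session: reader v2 against writer v1:
  no writer field matches reader payload
  kind: paired with writer kind (Priority -> Priority; writer required)
  meta: paired with writer meta (Money -> Money; writer required)
  label: paired with writer label (string -> string; writer optional)
  checksum: paired with writer checksum (bytes -> bytes; writer required)
  attempts: paired with writer attempts (int32 -> int32; writer required)
  title: paired with writer title (string -> string; writer required)
  meta.zip: paired with writer meta.version (int64 -> int64; writer required)
  meta.quantity: paired with writer meta.quantity (int64 -> int64; writer optional)
  meta.id: paired with writer meta.id (int32 -> int64; writer optional)
  meta.payload: paired with writer meta.payload (bytes -> bytes; writer optional)
  breaking: (meta.quantity, R1)
  breaking: (meta.quantity, R4)
  => backward verdict for Session: BREAKING, 2 violation(s)
checking forward for Session: reader v1 against writer v2:
  kind: paired with writer kind (Priority -> Priority; writer required)
  meta: paired with writer meta (Money -> Money; writer required)
  label: paired with writer label (string -> string; writer optional)
  checksum: paired with writer checksum (bytes -> bytes; writer required)
  attempts: paired with writer attempts (int32 -> int32; writer required)
  title: paired with writer title (string -> string; writer required)
  writer field payload has no reader counterpart
  meta.version: paired with writer meta.zip (int64 -> int64; writer required)
  meta.quantity: paired with writer meta.quantity (int64 -> int64; writer required)
  meta.id: paired with writer meta.id (int64 -> int32; writer optional)
  meta.payload: paired with writer meta.payload (bytes -> bytes; writer optional)
  breaking: (meta.id, R3)
  breaking: (payload, R2)
  => forward verdict for Session: BREAKING, 2 violation(s)


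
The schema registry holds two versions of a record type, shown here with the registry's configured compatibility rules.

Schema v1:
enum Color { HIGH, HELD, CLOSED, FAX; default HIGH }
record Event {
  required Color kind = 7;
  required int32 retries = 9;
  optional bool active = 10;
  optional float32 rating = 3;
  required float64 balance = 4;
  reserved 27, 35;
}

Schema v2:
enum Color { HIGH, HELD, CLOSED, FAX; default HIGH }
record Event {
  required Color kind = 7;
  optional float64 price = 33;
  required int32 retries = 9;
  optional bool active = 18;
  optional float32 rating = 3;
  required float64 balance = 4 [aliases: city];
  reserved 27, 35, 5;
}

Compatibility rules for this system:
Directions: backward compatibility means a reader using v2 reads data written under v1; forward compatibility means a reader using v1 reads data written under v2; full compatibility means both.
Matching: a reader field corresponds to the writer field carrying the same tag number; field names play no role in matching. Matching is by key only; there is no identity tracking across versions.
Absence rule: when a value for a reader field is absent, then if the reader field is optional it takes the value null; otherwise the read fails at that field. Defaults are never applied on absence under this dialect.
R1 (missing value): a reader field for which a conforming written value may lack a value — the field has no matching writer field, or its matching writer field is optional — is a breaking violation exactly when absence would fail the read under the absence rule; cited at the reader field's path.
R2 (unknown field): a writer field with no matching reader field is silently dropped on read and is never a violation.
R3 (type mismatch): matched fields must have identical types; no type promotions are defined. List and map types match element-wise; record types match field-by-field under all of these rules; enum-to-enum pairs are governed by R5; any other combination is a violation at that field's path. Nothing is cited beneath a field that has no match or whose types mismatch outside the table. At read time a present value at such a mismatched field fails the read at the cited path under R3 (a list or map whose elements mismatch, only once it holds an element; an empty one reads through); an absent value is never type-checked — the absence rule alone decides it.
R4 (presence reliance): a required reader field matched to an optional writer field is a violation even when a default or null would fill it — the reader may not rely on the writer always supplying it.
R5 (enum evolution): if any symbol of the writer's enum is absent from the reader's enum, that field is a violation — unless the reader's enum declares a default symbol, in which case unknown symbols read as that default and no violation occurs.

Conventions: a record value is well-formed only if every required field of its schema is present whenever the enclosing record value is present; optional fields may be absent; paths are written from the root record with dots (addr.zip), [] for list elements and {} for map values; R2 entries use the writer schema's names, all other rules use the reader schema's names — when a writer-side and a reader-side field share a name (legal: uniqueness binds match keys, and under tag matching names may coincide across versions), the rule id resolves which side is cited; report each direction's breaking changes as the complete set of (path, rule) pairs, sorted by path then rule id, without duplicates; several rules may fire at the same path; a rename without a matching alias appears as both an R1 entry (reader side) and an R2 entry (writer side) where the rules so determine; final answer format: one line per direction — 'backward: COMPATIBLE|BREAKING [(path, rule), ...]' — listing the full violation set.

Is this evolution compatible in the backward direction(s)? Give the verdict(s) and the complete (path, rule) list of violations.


backward: COMPATIBLE []

each type pair in Event: writer, then reader
backward analysis of Event with v2 as reader and v1 as writer:
  Color -> Color, writer required: kind aligns to kind
  no writer field matches reader price
  int32 -> int32, writer required: retries aligns to retries
  no writer field matches reader active
  float32 -> float32, writer optional: rating aligns to rating
  float64 -> float64, writer required: balance aligns to balance
  leftover writer field: active
  => no violations; backward on Event: COMPATIBLE
checking off the Event differences that do not matter here:
  field active in record Event: tag 10 changed to 18 -> fires no rule on Event, leaving the asked answer as it is
  added field price to record Event: optional float64, tag 33 (in v2 it sits immediately before retries) -> fires no rule on Event, leaving the asked answer as it is


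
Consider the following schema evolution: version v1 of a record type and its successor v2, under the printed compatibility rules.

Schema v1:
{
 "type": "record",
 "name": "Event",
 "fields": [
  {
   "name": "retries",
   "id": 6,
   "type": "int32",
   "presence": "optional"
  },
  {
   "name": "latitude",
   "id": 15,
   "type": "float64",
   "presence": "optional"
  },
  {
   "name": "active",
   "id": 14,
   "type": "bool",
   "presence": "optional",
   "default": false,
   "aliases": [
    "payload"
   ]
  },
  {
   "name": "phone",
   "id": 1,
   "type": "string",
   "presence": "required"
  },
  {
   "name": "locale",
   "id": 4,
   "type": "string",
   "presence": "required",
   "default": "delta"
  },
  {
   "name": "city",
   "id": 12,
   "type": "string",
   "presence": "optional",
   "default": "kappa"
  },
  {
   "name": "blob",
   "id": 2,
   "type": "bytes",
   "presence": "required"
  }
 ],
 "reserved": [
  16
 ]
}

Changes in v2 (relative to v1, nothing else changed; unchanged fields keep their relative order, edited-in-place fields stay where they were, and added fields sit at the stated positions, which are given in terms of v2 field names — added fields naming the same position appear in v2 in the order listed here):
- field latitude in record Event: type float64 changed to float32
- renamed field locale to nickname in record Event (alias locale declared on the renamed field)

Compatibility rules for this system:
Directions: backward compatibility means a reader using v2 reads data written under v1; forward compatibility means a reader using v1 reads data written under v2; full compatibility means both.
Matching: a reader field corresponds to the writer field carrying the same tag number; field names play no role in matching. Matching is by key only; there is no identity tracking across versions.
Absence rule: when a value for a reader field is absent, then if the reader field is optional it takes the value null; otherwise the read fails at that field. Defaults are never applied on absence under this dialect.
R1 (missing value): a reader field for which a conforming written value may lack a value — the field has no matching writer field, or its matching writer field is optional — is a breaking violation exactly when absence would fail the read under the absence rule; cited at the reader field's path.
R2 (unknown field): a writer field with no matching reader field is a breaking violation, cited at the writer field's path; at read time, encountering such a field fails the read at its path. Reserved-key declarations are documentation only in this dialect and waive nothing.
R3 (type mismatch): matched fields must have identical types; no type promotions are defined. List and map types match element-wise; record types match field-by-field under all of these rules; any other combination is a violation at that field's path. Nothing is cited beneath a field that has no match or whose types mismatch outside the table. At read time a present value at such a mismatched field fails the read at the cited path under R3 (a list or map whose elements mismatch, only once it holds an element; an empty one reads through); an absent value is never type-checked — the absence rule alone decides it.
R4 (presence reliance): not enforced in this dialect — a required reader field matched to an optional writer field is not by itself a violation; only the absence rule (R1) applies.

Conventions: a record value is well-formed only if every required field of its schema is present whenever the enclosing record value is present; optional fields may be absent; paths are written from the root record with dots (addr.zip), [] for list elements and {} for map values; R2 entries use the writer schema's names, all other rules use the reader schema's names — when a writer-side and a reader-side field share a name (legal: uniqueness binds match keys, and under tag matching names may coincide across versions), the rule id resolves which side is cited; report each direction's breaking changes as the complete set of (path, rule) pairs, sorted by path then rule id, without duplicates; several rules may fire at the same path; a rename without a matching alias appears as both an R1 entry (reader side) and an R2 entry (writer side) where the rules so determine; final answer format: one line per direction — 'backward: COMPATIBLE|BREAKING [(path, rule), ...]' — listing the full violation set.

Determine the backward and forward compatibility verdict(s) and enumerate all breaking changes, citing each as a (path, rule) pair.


backward: BREAKING [(latitude, R3)]; forward: BREAKING [(latitude, R3)]

in Event below, arrows point writer -> reader
backward analysis of Event with v2 as reader and v1 as writer:
  retries: paired with writer retries (int32 -> int32; writer optional)
  latitude: paired with writer latitude (float64 -> float32; writer optional)
  active: paired with writer active (bool -> bool; writer optional)
  phone: paired with writer phone (string -> string; writer required)
  nickname: paired with writer locale (string -> string; writer required)
  city: paired with writer city (string -> string; writer optional)
  blob: paired with writer blob (bytes -> bytes; writer required)
  violation R3 at latitude
  backward on Event therefore BREAKING (1)
forward analysis of Event with v1 as reader and v2 as writer:
  retries: paired with writer retries (int32 -> int32; writer optional)
  latitude: paired with writer latitude (float32 -> float64; writer optional)
  active: paired with writer active (bool -> bool; writer optional)
  phone: paired with writer phone (string -> string; writer required)
  locale: paired with writer nickname (string -> string; writer required)
  city: paired with writer city (string -> string; writer optional)
  blob: paired with writer blob (bytes -> bytes; writer required)
  violation R3 at latitude
  forward on Event therefore BREAKING (1)


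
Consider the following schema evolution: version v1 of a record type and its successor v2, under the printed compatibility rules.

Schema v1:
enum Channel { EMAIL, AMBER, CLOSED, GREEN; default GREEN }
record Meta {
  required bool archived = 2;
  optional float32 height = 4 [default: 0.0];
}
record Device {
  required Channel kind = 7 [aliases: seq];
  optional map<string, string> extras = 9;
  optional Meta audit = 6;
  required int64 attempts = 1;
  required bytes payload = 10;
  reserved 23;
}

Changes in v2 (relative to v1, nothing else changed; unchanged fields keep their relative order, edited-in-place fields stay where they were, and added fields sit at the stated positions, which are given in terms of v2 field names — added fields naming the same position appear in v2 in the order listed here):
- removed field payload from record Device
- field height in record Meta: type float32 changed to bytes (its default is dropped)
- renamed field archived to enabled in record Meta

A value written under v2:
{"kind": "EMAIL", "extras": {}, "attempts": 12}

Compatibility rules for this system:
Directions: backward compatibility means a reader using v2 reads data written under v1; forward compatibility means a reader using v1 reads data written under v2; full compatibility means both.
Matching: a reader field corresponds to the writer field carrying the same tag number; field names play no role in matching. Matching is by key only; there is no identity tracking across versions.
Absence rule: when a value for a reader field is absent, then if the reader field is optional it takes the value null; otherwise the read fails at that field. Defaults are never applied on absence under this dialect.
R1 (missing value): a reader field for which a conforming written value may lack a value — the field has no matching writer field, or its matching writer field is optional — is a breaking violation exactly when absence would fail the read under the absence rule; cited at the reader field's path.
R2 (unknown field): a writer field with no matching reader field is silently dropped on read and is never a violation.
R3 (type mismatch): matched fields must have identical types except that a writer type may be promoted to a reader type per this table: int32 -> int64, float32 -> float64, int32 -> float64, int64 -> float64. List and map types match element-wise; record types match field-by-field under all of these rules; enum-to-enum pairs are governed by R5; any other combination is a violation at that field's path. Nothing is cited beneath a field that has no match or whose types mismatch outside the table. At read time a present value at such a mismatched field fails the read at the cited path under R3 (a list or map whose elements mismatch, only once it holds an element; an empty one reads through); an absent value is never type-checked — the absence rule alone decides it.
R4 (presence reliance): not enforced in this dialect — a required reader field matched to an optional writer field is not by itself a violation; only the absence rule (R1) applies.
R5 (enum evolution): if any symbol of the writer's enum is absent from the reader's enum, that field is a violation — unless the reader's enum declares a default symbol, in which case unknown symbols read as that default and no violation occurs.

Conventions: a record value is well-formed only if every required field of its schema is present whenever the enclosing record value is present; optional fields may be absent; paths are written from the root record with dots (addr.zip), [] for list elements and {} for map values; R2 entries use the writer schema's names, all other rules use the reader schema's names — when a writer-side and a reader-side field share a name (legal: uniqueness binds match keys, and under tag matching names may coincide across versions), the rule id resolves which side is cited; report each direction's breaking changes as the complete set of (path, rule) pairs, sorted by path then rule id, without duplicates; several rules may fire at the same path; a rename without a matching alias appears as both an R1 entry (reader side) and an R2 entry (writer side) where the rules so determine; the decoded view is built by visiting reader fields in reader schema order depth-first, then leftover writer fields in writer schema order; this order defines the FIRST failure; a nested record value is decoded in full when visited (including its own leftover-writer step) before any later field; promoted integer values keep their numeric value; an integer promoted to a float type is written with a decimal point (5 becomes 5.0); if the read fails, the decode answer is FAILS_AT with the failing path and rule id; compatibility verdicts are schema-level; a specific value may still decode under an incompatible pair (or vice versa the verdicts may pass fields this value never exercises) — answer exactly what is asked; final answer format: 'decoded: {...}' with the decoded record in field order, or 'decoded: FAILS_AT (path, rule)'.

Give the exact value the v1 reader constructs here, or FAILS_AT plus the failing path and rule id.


each type pair in Device: writer, then reader
migrating the Device value to v1:
  kind := "EMAIL"
  extras := {}
  audit := null (not supplied -> null)
  attempts := 12
  read fails at payload under R1 (no fill)
  => FAILS_AT (payload, R1)
the other Device changes do not affect what is asked:
  field height in record Meta: type float32 changed to bytes (its default is dropped) -> changes Device's schema-level verdicts only — the decode of this value is the same
  renamed field archived to enabled in record Meta -> triggers nothing under the printed rules; the Device answer is the same either way

decoded: FAILS_AT (payload, R1)


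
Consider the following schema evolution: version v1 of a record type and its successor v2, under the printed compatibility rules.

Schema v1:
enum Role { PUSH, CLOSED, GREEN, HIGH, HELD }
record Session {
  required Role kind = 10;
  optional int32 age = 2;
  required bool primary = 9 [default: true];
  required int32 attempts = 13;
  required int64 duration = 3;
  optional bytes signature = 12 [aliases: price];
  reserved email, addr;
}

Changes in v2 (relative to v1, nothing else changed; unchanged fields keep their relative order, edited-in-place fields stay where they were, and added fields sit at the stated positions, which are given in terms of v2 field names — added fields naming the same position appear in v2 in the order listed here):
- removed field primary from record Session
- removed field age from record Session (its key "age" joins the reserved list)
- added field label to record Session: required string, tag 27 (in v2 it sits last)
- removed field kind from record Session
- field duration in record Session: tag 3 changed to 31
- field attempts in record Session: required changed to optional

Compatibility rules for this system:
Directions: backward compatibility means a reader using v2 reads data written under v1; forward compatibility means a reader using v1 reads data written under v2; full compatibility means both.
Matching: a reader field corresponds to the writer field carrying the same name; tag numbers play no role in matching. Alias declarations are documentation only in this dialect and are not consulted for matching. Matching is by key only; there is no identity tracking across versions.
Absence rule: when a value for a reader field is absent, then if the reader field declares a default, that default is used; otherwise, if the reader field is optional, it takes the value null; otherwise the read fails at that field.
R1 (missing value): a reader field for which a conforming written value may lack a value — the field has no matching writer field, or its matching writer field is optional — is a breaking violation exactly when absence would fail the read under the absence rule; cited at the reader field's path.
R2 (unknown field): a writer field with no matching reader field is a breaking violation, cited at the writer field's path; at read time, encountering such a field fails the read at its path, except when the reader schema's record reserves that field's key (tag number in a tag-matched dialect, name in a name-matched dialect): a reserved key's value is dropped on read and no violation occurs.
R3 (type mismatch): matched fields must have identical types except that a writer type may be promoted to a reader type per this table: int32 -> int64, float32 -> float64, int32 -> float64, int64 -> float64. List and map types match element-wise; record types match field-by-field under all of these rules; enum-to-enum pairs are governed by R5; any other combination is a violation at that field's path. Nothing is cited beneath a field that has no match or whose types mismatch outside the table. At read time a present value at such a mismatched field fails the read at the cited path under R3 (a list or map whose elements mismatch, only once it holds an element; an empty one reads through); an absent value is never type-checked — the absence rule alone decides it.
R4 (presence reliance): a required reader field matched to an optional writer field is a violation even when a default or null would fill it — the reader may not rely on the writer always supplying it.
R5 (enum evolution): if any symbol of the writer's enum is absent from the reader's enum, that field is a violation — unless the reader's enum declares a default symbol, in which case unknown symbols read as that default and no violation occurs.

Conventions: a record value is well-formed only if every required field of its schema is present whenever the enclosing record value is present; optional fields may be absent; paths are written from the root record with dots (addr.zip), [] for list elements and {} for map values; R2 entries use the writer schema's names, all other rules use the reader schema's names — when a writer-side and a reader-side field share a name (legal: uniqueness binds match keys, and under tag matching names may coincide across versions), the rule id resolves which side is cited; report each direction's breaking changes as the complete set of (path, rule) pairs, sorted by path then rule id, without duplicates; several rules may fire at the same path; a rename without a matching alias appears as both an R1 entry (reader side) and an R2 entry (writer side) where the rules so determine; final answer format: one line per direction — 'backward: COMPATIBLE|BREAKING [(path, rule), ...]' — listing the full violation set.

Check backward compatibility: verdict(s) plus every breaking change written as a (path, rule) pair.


in Session below, arrows point writer -> reader
backward analysis of Session with v2 as reader and v1 as writer:
  writer required, int32 -> int32: reader attempts maps from writer attempts
  writer required, int64 -> int64: reader duration maps from writer duration
  writer optional, bytes -> bytes: reader signature maps from writer signature
  label: no writer-side match
  kind (writer side), unknown to reader
  age (writer side), unknown to reader
  primary (writer side), unknown to reader
  breaking: (kind, R2)
  breaking: (label, R1)
  breaking: (primary, R2)
  backward on Session therefore BREAKING (3)
diffs on Session not affecting the asked answer:
  removed field age from record Session (its key "age" joins the reserved list) -> inert for the asked Session verdict: nothing fires
  field duration in record Session: tag 3 changed to 31 -> inert for the asked Session verdict: nothing fires
  field attempts in record Session: required changed to optional -> matters only for Session's forward compatibility — outside the asked direction

backward: BREAKING [(kind, R2), (label, R1), (primary, R2)]
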